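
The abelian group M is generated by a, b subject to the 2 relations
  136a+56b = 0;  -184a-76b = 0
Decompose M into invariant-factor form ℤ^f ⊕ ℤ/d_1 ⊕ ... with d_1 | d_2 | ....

Answer: M ≅ ℤ/4 ⊕ ℤ/8

Derivation:
rank_ℚ(R)=2; free=2−2=0
SNF(R) diag = [4, 8] → torsion [4, 8]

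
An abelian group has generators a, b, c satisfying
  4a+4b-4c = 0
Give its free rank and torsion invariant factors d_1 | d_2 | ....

Answer: M ≅ ℤ^2 ⊕ ℤ/4

Derivation:
rank_ℚ(R)=1; free=3−1=2
SNF(R) diag = [4] → torsion [4]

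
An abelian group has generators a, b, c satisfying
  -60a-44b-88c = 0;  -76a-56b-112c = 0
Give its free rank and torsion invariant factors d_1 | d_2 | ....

Answer: M ≅ ℤ^1 ⊕ ℤ/4 ⊕ ℤ/4

Derivation:
rank_ℚ(R)=2; free=3−2=1
SNF(R) diag = [4, 4] → torsion [4, 4]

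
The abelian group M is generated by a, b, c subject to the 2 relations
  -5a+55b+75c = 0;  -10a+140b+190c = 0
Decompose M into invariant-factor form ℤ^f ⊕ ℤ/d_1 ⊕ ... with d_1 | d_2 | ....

Answer: M ≅ ℤ^1 ⊕ ℤ/5 ⊕ ℤ/10

Derivation:
rank_ℚ(R)=2; free=3−2=1
SNF(R) diag = [5, 10] → torsion [5, 10]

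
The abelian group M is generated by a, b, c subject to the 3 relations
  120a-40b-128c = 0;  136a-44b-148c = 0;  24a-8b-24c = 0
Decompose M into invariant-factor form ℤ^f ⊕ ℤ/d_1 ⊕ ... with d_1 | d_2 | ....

rank_ℚ(R)=3; free=3−3=0
SNF(R) diag = [4, 8, 8] → torsion [4, 8, 8]

Answer: M ≅ ℤ/4 ⊕ ℤ/8 ⊕ ℤ/8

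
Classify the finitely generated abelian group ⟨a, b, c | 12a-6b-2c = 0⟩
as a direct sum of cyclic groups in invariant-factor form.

rank_ℚ(R)=1; free=3−1=2
SNF(R) diag = [2] → torsion [2]

Answer: M ≅ ℤ^2 ⊕ ℤ/2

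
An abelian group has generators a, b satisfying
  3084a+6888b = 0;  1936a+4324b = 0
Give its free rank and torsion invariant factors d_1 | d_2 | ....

Answer: M ≅ ℤ/4 ⊕ ℤ/12

Derivation:
rank_ℚ(R)=2; free=2−2=0
SNF(R) diag = [4, 12] → torsion [4, 12]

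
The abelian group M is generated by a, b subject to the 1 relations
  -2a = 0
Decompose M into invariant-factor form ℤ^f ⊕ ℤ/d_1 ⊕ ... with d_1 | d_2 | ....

Answer: M ≅ ℤ^1 ⊕ ℤ/2

Derivation:
rank_ℚ(R)=1; free=2−1=1
SNF(R) diag = [2] → torsion [2]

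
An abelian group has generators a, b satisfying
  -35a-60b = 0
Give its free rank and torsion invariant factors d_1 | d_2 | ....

Answer: M ≅ ℤ^1 ⊕ ℤ/5

Derivation:
rank_ℚ(R)=1; free=2−1=1
SNF(R) diag = [5] → torsion [5]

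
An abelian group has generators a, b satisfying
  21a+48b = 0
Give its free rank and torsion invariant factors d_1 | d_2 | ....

rank_ℚ(R)=1; free=2−1=1
SNF(R) diag = [3] → torsion [3]

Answer: M ≅ ℤ^1 ⊕ ℤ/3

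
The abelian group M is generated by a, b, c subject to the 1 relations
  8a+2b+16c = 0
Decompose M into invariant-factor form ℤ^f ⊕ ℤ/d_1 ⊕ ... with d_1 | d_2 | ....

rank_ℚ(R)=1; free=3−1=2
SNF(R) diag = [2] → torsion [2]

Answer: M ≅ ℤ^2 ⊕ ℤ/2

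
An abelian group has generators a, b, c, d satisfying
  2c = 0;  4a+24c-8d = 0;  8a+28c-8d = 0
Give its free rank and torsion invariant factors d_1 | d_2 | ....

rank_ℚ(R)=3; free=4−3=1
SNF(R) diag = [2, 4, 8] → torsion [2, 4, 8]

Answer: M ≅ ℤ^1 ⊕ ℤ/2 ⊕ ℤ/4 ⊕ ℤ/8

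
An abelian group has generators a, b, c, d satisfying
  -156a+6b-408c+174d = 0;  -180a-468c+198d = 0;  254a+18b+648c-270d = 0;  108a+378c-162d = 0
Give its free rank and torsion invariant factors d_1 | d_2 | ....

Answer: M ≅ ℤ/2 ⊕ ℤ/6 ⊕ ℤ/18 ⊕ ℤ/54

Derivation:
rank_ℚ(R)=4; free=4−4=0
SNF(R) diag = [2, 6, 18, 54] → torsion [2, 6, 18, 54]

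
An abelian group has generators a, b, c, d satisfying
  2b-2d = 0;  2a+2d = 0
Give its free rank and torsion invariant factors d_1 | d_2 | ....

rank_ℚ(R)=2; free=4−2=2
SNF(R) diag = [2, 2] → torsion [2, 2]

Answer: M ≅ ℤ^2 ⊕ ℤ/2 ⊕ ℤ/2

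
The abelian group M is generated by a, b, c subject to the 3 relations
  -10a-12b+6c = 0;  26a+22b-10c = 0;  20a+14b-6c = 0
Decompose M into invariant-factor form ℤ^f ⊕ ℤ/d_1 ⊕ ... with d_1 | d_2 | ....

rank_ℚ(R)=3; free=3−3=0
SNF(R) diag = [2, 2, 2] → torsion [2, 2, 2]

Answer: M ≅ ℤ/2 ⊕ ℤ/2 ⊕ ℤ/2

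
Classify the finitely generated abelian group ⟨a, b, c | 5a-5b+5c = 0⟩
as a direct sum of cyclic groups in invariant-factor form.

Answer: M ≅ ℤ^2 ⊕ ℤ/5

Derivation:
rank_ℚ(R)=1; free=3−1=2
SNF(R) diag = [5] → torsion [5]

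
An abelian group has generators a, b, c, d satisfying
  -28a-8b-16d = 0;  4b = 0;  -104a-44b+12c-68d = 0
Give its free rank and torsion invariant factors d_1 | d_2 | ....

rank_ℚ(R)=3; free=4−3=1
SNF(R) diag = [4, 4, 12] → torsion [4, 4, 12]

Answer: M ≅ ℤ^1 ⊕ ℤ/4 ⊕ ℤ/4 ⊕ ℤ/12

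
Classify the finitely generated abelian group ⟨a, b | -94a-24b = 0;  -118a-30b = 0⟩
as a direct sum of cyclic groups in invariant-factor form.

rank_ℚ(R)=2; free=2−2=0
SNF(R) diag = [2, 6] → torsion [2, 6]

Answer: M ≅ ℤ/2 ⊕ ℤ/6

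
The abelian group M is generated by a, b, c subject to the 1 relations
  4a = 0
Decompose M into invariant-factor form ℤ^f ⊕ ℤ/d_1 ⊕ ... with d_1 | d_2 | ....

rank_ℚ(R)=1; free=3−1=2
SNF(R) diag = [4] → torsion [4]

Answer: M ≅ ℤ^2 ⊕ ℤ/4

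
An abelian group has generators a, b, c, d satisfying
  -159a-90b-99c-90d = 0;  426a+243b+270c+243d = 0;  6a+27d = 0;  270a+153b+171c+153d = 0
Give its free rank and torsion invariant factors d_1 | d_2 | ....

rank_ℚ(R)=4; free=4−4=0
SNF(R) diag = [3, 9, 27, 27] → torsion [3, 9, 27, 27]

Answer: M ≅ ℤ/3 ⊕ ℤ/9 ⊕ ℤ/27 ⊕ ℤ/27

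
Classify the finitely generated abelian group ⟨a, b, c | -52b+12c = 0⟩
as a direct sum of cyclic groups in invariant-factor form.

rank_ℚ(R)=1; free=3−1=2
SNF(R) diag = [4] → torsion [4]

Answer: M ≅ ℤ^2 ⊕ ℤ/4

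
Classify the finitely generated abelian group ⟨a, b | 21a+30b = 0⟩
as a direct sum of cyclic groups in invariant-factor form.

Answer: M ≅ ℤ^1 ⊕ ℤ/3

Derivation:
rank_ℚ(R)=1; free=2−1=1
SNF(R) diag = [3] → torsion [3]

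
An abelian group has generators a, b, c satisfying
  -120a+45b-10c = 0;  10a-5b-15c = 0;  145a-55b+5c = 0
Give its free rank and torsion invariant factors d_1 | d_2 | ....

rank_ℚ(R)=3; free=3−3=0
SNF(R) diag = [5, 5, 5] → torsion [5, 5, 5]

Answer: M ≅ ℤ/5 ⊕ ℤ/5 ⊕ ℤ/5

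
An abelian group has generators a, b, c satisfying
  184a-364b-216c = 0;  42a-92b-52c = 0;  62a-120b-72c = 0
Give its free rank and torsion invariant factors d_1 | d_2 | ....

rank_ℚ(R)=3; free=3−3=0
SNF(R) diag = [2, 4, 4] → torsion [2, 4, 4]

Answer: M ≅ ℤ/2 ⊕ ℤ/4 ⊕ ℤ/4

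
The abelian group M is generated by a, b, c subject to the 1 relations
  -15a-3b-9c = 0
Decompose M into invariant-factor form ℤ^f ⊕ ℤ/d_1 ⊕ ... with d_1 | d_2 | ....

Answer: M ≅ ℤ^2 ⊕ ℤ/3

Derivation:
rank_ℚ(R)=1; free=3−1=2
SNF(R) diag = [3] → torsion [3]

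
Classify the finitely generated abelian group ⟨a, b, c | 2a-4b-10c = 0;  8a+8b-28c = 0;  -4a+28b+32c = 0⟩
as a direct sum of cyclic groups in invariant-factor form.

rank_ℚ(R)=3; free=3−3=0
SNF(R) diag = [2, 4, 12] → torsion [2, 4, 12]

Answer: M ≅ ℤ/2 ⊕ ℤ/4 ⊕ ℤ/12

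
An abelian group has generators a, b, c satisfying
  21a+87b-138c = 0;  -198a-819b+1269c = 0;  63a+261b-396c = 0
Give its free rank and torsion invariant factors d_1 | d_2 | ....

Answer: M ≅ ℤ/3 ⊕ ℤ/9 ⊕ ℤ/18

Derivation:
rank_ℚ(R)=3; free=3−3=0
SNF(R) diag = [3, 9, 18] → torsion [3, 9, 18]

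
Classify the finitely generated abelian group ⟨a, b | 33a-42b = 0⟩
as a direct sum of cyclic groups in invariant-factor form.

rank_ℚ(R)=1; free=2−1=1
SNF(R) diag = [3] → torsion [3]

Answer: M ≅ ℤ^1 ⊕ ℤ/3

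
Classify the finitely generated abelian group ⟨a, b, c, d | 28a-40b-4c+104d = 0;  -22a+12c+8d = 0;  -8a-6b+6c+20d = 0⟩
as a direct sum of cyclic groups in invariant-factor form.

Answer: M ≅ ℤ^1 ⊕ ℤ/2 ⊕ ℤ/2 ⊕ ℤ/4

Derivation:
rank_ℚ(R)=3; free=4−3=1
SNF(R) diag = [2, 2, 4] → torsion [2, 2, 4]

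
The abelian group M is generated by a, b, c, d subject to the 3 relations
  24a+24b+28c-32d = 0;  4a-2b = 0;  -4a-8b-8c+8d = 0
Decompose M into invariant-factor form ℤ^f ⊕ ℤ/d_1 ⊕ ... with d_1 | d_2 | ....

Answer: M ≅ ℤ^1 ⊕ ℤ/2 ⊕ ℤ/4 ⊕ ℤ/4

Derivation:
rank_ℚ(R)=3; free=4−3=1
SNF(R) diag = [2, 4, 4] → torsion [2, 4, 4]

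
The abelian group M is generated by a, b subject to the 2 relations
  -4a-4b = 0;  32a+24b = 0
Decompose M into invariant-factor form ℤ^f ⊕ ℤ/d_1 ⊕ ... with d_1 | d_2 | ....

rank_ℚ(R)=2; free=2−2=0
SNF(R) diag = [4, 8] → torsion [4, 8]

Answer: M ≅ ℤ/4 ⊕ ℤ/8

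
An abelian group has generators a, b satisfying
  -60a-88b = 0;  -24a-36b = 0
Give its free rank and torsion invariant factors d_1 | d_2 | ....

Answer: M ≅ ℤ/4 ⊕ ℤ/12

Derivation:
rank_ℚ(R)=2; free=2−2=0
SNF(R) diag = [4, 12] → torsion [4, 12]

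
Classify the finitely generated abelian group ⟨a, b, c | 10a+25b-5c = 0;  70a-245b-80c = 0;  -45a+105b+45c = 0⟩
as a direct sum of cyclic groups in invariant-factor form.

rank_ℚ(R)=3; free=3−3=0
SNF(R) diag = [5, 15, 45] → torsion [5, 15, 45]

Answer: M ≅ ℤ/5 ⊕ ℤ/15 ⊕ ℤ/45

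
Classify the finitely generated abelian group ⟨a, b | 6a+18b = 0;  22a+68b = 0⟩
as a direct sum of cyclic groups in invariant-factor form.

Answer: M ≅ ℤ/2 ⊕ ℤ/6

Derivation:
rank_ℚ(R)=2; free=2−2=0
SNF(R) diag = [2, 6] → torsion [2, 6]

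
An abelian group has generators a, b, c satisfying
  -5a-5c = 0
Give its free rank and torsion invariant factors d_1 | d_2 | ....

Answer: M ≅ ℤ^2 ⊕ ℤ/5

Derivation:
rank_ℚ(R)=1; free=3−1=2
SNF(R) diag = [5] → torsion [5]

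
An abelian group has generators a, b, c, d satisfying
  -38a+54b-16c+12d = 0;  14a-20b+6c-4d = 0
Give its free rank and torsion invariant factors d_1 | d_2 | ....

Answer: M ≅ ℤ^2 ⊕ ℤ/2 ⊕ ℤ/2

Derivation:
rank_ℚ(R)=2; free=4−2=2
SNF(R) diag = [2, 2] → torsion [2, 2]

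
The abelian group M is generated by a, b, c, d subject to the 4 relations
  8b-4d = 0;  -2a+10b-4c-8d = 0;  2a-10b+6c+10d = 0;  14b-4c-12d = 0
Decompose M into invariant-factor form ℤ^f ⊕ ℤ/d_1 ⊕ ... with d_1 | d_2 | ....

rank_ℚ(R)=4; free=4−4=0
SNF(R) diag = [2, 2, 2, 4] → torsion [2, 2, 2, 4]

Answer: M ≅ ℤ/2 ⊕ ℤ/2 ⊕ ℤ/2 ⊕ ℤ/4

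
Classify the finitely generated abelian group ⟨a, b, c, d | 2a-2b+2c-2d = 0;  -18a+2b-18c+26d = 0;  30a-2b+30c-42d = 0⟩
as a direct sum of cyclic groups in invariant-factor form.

rank_ℚ(R)=3; free=4−3=1
SNF(R) diag = [2, 4, 8] → torsion [2, 4, 8]

Answer: M ≅ ℤ^1 ⊕ ℤ/2 ⊕ ℤ/4 ⊕ ℤ/8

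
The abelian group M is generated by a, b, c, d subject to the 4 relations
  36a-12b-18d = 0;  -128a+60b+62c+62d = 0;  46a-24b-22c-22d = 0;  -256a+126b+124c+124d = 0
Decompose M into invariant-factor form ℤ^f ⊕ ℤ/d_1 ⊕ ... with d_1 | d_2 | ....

Answer: M ≅ ℤ/2 ⊕ ℤ/6 ⊕ ℤ/18 ⊕ ℤ/18

Derivation:
rank_ℚ(R)=4; free=4−4=0
SNF(R) diag = [2, 6, 18, 18] → torsion [2, 6, 18, 18]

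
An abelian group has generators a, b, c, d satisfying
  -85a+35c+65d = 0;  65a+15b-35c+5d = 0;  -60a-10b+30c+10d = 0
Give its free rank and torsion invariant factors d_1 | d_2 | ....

Answer: M ≅ ℤ^1 ⊕ ℤ/5 ⊕ ℤ/5 ⊕ ℤ/10

Derivation:
rank_ℚ(R)=3; free=4−3=1
SNF(R) diag = [5, 5, 10] → torsion [5, 5, 10]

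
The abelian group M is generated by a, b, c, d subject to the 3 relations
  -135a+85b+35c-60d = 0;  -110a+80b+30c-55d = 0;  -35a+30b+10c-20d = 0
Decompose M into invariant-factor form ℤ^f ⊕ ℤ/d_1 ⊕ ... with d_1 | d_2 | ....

Answer: M ≅ ℤ^1 ⊕ ℤ/5 ⊕ ℤ/5 ⊕ ℤ/5

Derivation:
rank_ℚ(R)=3; free=4−3=1
SNF(R) diag = [5, 5, 5] → torsion [5, 5, 5]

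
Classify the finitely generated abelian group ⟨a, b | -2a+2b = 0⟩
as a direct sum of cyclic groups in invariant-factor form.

rank_ℚ(R)=1; free=2−1=1
SNF(R) diag = [2] → torsion [2]

Answer: M ≅ ℤ^1 ⊕ ℤ/2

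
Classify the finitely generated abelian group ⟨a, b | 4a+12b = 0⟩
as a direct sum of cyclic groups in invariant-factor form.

rank_ℚ(R)=1; free=2−1=1
SNF(R) diag = [4] → torsion [4]

Answer: M ≅ ℤ^1 ⊕ ℤ/4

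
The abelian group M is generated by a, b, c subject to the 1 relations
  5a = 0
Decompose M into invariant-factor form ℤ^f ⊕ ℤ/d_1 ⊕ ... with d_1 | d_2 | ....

rank_ℚ(R)=1; free=3−1=2
SNF(R) diag = [5] → torsion [5]

Answer: M ≅ ℤ^2 ⊕ ℤ/5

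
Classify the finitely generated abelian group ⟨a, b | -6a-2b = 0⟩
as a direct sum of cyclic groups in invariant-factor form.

rank_ℚ(R)=1; free=2−1=1
SNF(R) diag = [2] → torsion [2]

Answer: M ≅ ℤ^1 ⊕ ℤ/2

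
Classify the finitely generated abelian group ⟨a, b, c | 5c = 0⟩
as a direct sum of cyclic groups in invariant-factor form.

rank_ℚ(R)=1; free=3−1=2
SNF(R) diag = [5] → torsion [5]

Answer: M ≅ ℤ^2 ⊕ ℤ/5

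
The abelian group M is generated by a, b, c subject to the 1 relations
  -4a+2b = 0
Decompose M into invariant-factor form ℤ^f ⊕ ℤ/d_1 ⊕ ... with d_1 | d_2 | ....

rank_ℚ(R)=1; free=3−1=2
SNF(R) diag = [2] → torsion [2]

Answer: M ≅ ℤ^2 ⊕ ℤ/2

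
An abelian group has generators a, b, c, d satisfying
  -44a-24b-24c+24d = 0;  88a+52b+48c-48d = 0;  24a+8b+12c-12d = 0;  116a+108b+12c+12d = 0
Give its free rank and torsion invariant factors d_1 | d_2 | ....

rank_ℚ(R)=4; free=4−4=0
SNF(R) diag = [4, 4, 12, 24] → torsion [4, 4, 12, 24]

Answer: M ≅ ℤ/4 ⊕ ℤ/4 ⊕ ℤ/12 ⊕ ℤ/24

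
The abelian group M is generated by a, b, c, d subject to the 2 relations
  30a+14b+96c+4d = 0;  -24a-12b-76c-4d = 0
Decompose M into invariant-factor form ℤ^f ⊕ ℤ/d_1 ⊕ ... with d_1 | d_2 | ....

Answer: M ≅ ℤ^2 ⊕ ℤ/2 ⊕ ℤ/4

Derivation:
rank_ℚ(R)=2; free=4−2=2
SNF(R) diag = [2, 4] → torsion [2, 4]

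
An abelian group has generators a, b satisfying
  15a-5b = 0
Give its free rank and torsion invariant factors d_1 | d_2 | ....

Answer: M ≅ ℤ^1 ⊕ ℤ/5

Derivation:
rank_ℚ(R)=1; free=2−1=1
SNF(R) diag = [5] → torsion [5]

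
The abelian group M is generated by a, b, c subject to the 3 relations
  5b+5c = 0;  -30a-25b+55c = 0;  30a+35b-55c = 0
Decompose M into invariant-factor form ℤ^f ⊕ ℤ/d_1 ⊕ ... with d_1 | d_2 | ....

rank_ℚ(R)=3; free=3−3=0
SNF(R) diag = [5, 10, 30] → torsion [5, 10, 30]

Answer: M ≅ ℤ/5 ⊕ ℤ/10 ⊕ ℤ/30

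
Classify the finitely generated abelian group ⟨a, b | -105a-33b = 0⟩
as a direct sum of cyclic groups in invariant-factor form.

rank_ℚ(R)=1; free=2−1=1
SNF(R) diag = [3] → torsion [3]

Answer: M ≅ ℤ^1 ⊕ ℤ/3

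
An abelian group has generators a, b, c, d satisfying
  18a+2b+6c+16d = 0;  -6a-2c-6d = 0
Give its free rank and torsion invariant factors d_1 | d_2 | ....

rank_ℚ(R)=2; free=4−2=2
SNF(R) diag = [2, 2] → torsion [2, 2]

Answer: M ≅ ℤ^2 ⊕ ℤ/2 ⊕ ℤ/2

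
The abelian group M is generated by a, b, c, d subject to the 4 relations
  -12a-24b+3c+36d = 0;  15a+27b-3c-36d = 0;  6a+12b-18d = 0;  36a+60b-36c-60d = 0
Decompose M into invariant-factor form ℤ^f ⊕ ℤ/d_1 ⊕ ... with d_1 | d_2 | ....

rank_ℚ(R)=4; free=4−4=0
SNF(R) diag = [3, 3, 6, 12] → torsion [3, 3, 6, 12]

Answer: M ≅ ℤ/3 ⊕ ℤ/3 ⊕ ℤ/6 ⊕ ℤ/12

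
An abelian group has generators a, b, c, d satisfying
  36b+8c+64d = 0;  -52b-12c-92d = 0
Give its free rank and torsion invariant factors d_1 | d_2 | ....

Answer: M ≅ ℤ^2 ⊕ ℤ/4 ⊕ ℤ/4

Derivation:
rank_ℚ(R)=2; free=4−2=2
SNF(R) diag = [4, 4] → torsion [4, 4]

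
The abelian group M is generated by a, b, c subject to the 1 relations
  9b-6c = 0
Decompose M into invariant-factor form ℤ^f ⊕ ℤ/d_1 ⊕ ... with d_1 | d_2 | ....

rank_ℚ(R)=1; free=3−1=2
SNF(R) diag = [3] → torsion [3]

Answer: M ≅ ℤ^2 ⊕ ℤ/3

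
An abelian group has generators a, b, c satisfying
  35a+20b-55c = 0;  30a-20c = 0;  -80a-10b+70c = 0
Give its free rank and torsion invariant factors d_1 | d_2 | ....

rank_ℚ(R)=3; free=3−3=0
SNF(R) diag = [5, 10, 10] → torsion [5, 10, 10]

Answer: M ≅ ℤ/5 ⊕ ℤ/10 ⊕ ℤ/10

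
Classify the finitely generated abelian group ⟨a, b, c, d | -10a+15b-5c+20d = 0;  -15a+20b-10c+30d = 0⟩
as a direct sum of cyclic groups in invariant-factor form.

Answer: M ≅ ℤ^2 ⊕ ℤ/5 ⊕ ℤ/5

Derivation:
rank_ℚ(R)=2; free=4−2=2
SNF(R) diag = [5, 5] → torsion [5, 5]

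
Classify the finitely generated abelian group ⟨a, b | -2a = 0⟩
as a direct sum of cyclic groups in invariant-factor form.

rank_ℚ(R)=1; free=2−1=1
SNF(R) diag = [2] → torsion [2]

Answer: M ≅ ℤ^1 ⊕ ℤ/2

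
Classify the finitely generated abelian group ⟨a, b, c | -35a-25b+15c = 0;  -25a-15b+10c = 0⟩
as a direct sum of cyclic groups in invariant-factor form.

rank_ℚ(R)=2; free=3−2=1
SNF(R) diag = [5, 5] → torsion [5, 5]

Answer: M ≅ ℤ^1 ⊕ ℤ/5 ⊕ ℤ/5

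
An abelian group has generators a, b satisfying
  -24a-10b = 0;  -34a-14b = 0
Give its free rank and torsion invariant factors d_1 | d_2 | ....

Answer: M ≅ ℤ/2 ⊕ ℤ/2

Derivation:
rank_ℚ(R)=2; free=2−2=0
SNF(R) diag = [2, 2] → torsion [2, 2]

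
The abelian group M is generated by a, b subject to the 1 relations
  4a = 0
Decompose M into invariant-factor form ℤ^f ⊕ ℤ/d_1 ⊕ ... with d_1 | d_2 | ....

rank_ℚ(R)=1; free=2−1=1
SNF(R) diag = [4] → torsion [4]

Answer: M ≅ ℤ^1 ⊕ ℤ/4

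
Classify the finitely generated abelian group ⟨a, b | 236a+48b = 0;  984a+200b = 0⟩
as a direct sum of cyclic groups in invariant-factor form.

Answer: M ≅ ℤ/4 ⊕ ℤ/8

Derivation:
rank_ℚ(R)=2; free=2−2=0
SNF(R) diag = [4, 8] → torsion [4, 8]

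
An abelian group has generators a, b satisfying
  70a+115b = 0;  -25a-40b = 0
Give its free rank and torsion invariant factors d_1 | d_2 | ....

rank_ℚ(R)=2; free=2−2=0
SNF(R) diag = [5, 15] → torsion [5, 15]

Answer: M ≅ ℤ/5 ⊕ ℤ/15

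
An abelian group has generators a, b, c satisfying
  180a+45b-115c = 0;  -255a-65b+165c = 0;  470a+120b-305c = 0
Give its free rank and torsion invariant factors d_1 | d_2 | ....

Answer: M ≅ ℤ/5 ⊕ ℤ/5 ⊕ ℤ/5

Derivation:
rank_ℚ(R)=3; free=3−3=0
SNF(R) diag = [5, 5, 5] → torsion [5, 5, 5]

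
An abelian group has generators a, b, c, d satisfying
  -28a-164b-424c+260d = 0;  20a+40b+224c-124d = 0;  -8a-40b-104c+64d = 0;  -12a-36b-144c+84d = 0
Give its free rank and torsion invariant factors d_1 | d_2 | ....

Answer: M ≅ ℤ/4 ⊕ ℤ/12 ⊕ ℤ/24 ⊕ ℤ/24

Derivation:
rank_ℚ(R)=4; free=4−4=0
SNF(R) diag = [4, 12, 24, 24] → torsion [4, 12, 24, 24]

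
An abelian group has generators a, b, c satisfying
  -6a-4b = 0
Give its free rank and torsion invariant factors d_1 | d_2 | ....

rank_ℚ(R)=1; free=3−1=2
SNF(R) diag = [2] → torsion [2]

Answer: M ≅ ℤ^2 ⊕ ℤ/2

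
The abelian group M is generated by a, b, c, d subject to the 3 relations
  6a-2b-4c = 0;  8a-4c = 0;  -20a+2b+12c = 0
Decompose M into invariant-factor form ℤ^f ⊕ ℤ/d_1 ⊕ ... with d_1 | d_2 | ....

rank_ℚ(R)=3; free=4−3=1
SNF(R) diag = [2, 2, 4] → torsion [2, 2, 4]

Answer: M ≅ ℤ^1 ⊕ ℤ/2 ⊕ ℤ/2 ⊕ ℤ/4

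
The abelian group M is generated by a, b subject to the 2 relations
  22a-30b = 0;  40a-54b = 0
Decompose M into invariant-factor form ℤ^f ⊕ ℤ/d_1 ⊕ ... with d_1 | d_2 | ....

rank_ℚ(R)=2; free=2−2=0
SNF(R) diag = [2, 6] → torsion [2, 6]

Answer: M ≅ ℤ/2 ⊕ ℤ/6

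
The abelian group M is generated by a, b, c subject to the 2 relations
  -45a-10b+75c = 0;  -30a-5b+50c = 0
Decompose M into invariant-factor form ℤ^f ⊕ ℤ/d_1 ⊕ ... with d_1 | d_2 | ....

Answer: M ≅ ℤ^1 ⊕ ℤ/5 ⊕ ℤ/5

Derivation:
rank_ℚ(R)=2; free=3−2=1
SNF(R) diag = [5, 5] → torsion [5, 5]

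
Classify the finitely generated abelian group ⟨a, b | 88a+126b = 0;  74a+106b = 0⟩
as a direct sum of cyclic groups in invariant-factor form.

Answer: M ≅ ℤ/2 ⊕ ℤ/2

Derivation:
rank_ℚ(R)=2; free=2−2=0
SNF(R) diag = [2, 2] → torsion [2, 2]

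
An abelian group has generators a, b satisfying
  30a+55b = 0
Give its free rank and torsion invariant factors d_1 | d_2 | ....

rank_ℚ(R)=1; free=2−1=1
SNF(R) diag = [5] → torsion [5]

Answer: M ≅ ℤ^1 ⊕ ℤ/5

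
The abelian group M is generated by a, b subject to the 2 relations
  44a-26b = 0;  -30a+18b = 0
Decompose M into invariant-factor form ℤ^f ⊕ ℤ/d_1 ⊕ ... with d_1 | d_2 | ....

rank_ℚ(R)=2; free=2−2=0
SNF(R) diag = [2, 6] → torsion [2, 6]

Answer: M ≅ ℤ/2 ⊕ ℤ/6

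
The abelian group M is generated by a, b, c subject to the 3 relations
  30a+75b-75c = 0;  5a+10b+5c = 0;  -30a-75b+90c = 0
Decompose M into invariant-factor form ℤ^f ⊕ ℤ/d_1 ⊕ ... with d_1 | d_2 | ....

rank_ℚ(R)=3; free=3−3=0
SNF(R) diag = [5, 15, 15] → torsion [5, 15, 15]

Answer: M ≅ ℤ/5 ⊕ ℤ/15 ⊕ ℤ/15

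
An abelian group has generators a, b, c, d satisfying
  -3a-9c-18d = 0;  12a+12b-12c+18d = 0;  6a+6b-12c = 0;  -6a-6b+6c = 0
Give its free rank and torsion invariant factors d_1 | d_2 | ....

rank_ℚ(R)=4; free=4−4=0
SNF(R) diag = [3, 6, 6, 18] → torsion [3, 6, 6, 18]

Answer: M ≅ ℤ/3 ⊕ ℤ/6 ⊕ ℤ/6 ⊕ ℤ/18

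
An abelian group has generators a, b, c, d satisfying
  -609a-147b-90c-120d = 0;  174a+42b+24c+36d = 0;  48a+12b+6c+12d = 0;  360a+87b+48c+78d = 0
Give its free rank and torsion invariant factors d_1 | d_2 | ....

rank_ℚ(R)=4; free=4−4=0
SNF(R) diag = [3, 3, 6, 12] → torsion [3, 3, 6, 12]

Answer: M ≅ ℤ/3 ⊕ ℤ/3 ⊕ ℤ/6 ⊕ ℤ/12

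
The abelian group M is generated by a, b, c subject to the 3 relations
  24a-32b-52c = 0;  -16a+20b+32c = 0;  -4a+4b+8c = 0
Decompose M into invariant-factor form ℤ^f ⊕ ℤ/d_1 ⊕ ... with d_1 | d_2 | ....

Answer: M ≅ ℤ/4 ⊕ ℤ/4 ⊕ ℤ/4

Derivation:
rank_ℚ(R)=3; free=3−3=0
SNF(R) diag = [4, 4, 4] → torsion [4, 4, 4]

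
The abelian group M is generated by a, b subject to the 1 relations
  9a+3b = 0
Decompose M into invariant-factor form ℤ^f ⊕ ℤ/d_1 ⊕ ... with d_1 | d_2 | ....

Answer: M ≅ ℤ^1 ⊕ ℤ/3

Derivation:
rank_ℚ(R)=1; free=2−1=1
SNF(R) diag = [3] → torsion [3]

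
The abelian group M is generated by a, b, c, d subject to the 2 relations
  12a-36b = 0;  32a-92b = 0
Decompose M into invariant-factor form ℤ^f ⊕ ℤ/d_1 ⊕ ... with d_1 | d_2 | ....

Answer: M ≅ ℤ^2 ⊕ ℤ/4 ⊕ ℤ/12

Derivation:
rank_ℚ(R)=2; free=4−2=2
SNF(R) diag = [4, 12] → torsion [4, 12]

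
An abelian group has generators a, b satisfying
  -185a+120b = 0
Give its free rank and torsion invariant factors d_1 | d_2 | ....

Answer: M ≅ ℤ^1 ⊕ ℤ/5

Derivation:
rank_ℚ(R)=1; free=2−1=1
SNF(R) diag = [5] → torsion [5]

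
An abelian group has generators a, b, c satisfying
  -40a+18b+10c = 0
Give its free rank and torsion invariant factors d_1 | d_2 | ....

rank_ℚ(R)=1; free=3−1=2
SNF(R) diag = [2] → torsion [2]

Answer: M ≅ ℤ^2 ⊕ ℤ/2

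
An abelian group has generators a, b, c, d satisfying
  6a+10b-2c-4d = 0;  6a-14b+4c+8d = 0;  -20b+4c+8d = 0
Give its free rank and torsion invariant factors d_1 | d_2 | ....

rank_ℚ(R)=3; free=4−3=1
SNF(R) diag = [2, 6, 12] → torsion [2, 6, 12]

Answer: M ≅ ℤ^1 ⊕ ℤ/2 ⊕ ℤ/6 ⊕ ℤ/12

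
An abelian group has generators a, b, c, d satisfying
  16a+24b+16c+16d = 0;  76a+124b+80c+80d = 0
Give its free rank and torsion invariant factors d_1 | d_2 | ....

Answer: M ≅ ℤ^2 ⊕ ℤ/4 ⊕ ℤ/8

Derivation:
rank_ℚ(R)=2; free=4−2=2
SNF(R) diag = [4, 8] → torsion [4, 8]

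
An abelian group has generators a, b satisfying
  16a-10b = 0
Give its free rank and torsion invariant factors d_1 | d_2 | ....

Answer: M ≅ ℤ^1 ⊕ ℤ/2

Derivation:
rank_ℚ(R)=1; free=2−1=1
SNF(R) diag = [2] → torsion [2]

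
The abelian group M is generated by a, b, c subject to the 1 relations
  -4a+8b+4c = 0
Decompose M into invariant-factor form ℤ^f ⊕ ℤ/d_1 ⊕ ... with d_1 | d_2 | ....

rank_ℚ(R)=1; free=3−1=2
SNF(R) diag = [4] → torsion [4]

Answer: M ≅ ℤ^2 ⊕ ℤ/4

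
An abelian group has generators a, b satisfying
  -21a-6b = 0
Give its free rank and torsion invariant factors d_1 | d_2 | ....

Answer: M ≅ ℤ^1 ⊕ ℤ/3

Derivation:
rank_ℚ(R)=1; free=2−1=1
SNF(R) diag = [3] → torsion [3]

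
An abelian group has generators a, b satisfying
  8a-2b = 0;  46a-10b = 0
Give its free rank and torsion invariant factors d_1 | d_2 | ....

rank_ℚ(R)=2; free=2−2=0
SNF(R) diag = [2, 6] → torsion [2, 6]

Answer: M ≅ ℤ/2 ⊕ ℤ/6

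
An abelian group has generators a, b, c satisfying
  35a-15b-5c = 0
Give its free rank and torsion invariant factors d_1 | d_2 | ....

rank_ℚ(R)=1; free=3−1=2
SNF(R) diag = [5] → torsion [5]

Answer: M ≅ ℤ^2 ⊕ ℤ/5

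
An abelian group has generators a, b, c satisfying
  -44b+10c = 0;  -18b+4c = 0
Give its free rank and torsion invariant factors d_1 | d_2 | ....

Answer: M ≅ ℤ^1 ⊕ ℤ/2 ⊕ ℤ/2

Derivation:
rank_ℚ(R)=2; free=3−2=1
SNF(R) diag = [2, 2] → torsion [2, 2]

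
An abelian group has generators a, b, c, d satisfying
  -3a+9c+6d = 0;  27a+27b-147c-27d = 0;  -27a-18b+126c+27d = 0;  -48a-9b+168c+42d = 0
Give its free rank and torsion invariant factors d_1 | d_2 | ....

rank_ℚ(R)=4; free=4−4=0
SNF(R) diag = [3, 3, 9, 27] → torsion [3, 3, 9, 27]

Answer: M ≅ ℤ/3 ⊕ ℤ/3 ⊕ ℤ/9 ⊕ ℤ/27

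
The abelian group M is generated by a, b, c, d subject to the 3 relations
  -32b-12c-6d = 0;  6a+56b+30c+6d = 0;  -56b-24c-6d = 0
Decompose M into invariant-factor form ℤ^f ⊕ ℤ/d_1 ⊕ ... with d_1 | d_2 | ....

rank_ℚ(R)=3; free=4−3=1
SNF(R) diag = [2, 6, 12] → torsion [2, 6, 12]

Answer: M ≅ ℤ^1 ⊕ ℤ/2 ⊕ ℤ/6 ⊕ ℤ/12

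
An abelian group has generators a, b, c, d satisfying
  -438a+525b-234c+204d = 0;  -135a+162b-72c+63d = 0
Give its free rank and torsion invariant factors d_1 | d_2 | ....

Answer: M ≅ ℤ^2 ⊕ ℤ/3 ⊕ ℤ/9

Derivation:
rank_ℚ(R)=2; free=4−2=2
SNF(R) diag = [3, 9] → torsion [3, 9]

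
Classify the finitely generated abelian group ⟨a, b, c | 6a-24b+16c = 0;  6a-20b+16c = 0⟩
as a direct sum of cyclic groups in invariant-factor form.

rank_ℚ(R)=2; free=3−2=1
SNF(R) diag = [2, 4] → torsion [2, 4]

Answer: M ≅ ℤ^1 ⊕ ℤ/2 ⊕ ℤ/4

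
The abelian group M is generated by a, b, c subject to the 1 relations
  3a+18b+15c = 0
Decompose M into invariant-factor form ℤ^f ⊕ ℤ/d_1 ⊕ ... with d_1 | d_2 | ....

Answer: M ≅ ℤ^2 ⊕ ℤ/3

Derivation:
rank_ℚ(R)=1; free=3−1=2
SNF(R) diag = [3] → torsion [3]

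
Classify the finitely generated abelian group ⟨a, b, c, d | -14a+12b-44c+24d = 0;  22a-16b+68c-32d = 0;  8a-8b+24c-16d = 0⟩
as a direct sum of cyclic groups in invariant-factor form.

Answer: M ≅ ℤ^1 ⊕ ℤ/2 ⊕ ℤ/4 ⊕ ℤ/8

Derivation:
rank_ℚ(R)=3; free=4−3=1
SNF(R) diag = [2, 4, 8] → torsion [2, 4, 8]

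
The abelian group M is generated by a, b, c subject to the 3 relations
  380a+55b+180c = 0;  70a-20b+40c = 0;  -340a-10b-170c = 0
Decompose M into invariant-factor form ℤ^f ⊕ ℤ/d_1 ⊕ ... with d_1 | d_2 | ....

rank_ℚ(R)=3; free=3−3=0
SNF(R) diag = [5, 10, 10] → torsion [5, 10, 10]

Answer: M ≅ ℤ/5 ⊕ ℤ/10 ⊕ ℤ/10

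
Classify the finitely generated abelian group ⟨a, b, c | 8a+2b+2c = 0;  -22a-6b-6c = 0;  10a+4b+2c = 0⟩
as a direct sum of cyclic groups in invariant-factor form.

Answer: M ≅ ℤ/2 ⊕ ℤ/2 ⊕ ℤ/2

Derivation:
rank_ℚ(R)=3; free=3−3=0
SNF(R) diag = [2, 2, 2] → torsion [2, 2, 2]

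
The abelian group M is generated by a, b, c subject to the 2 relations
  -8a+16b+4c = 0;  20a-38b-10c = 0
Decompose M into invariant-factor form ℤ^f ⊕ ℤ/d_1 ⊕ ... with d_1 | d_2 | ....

Answer: M ≅ ℤ^1 ⊕ ℤ/2 ⊕ ℤ/4

Derivation:
rank_ℚ(R)=2; free=3−2=1
SNF(R) diag = [2, 4] → torsion [2, 4]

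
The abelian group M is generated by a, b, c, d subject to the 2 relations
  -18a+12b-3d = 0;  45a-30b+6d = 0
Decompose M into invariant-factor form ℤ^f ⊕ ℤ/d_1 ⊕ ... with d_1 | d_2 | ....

Answer: M ≅ ℤ^2 ⊕ ℤ/3 ⊕ ℤ/3

Derivation:
rank_ℚ(R)=2; free=4−2=2
SNF(R) diag = [3, 3] → torsion [3, 3]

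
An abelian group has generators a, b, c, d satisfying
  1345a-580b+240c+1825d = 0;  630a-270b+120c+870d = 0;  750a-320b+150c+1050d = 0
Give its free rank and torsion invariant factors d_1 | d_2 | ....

Answer: M ≅ ℤ^1 ⊕ ℤ/5 ⊕ ℤ/10 ⊕ ℤ/30

Derivation:
rank_ℚ(R)=3; free=4−3=1
SNF(R) diag = [5, 10, 30] → torsion [5, 10, 30]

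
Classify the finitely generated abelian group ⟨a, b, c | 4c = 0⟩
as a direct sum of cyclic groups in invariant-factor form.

rank_ℚ(R)=1; free=3−1=2
SNF(R) diag = [4] → torsion [4]

Answer: M ≅ ℤ^2 ⊕ ℤ/4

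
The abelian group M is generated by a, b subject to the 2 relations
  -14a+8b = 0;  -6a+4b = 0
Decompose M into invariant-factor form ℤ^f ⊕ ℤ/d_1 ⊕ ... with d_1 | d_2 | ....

Answer: M ≅ ℤ/2 ⊕ ℤ/4

Derivation:
rank_ℚ(R)=2; free=2−2=0
SNF(R) diag = [2, 4] → torsion [2, 4]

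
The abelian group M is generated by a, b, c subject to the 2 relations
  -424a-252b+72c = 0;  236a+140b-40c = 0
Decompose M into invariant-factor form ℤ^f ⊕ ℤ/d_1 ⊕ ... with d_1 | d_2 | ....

rank_ℚ(R)=2; free=3−2=1
SNF(R) diag = [4, 4] → torsion [4, 4]

Answer: M ≅ ℤ^1 ⊕ ℤ/4 ⊕ ℤ/4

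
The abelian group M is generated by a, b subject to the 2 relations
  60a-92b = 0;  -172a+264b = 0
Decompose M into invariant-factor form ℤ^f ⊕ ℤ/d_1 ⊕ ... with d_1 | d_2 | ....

Answer: M ≅ ℤ/4 ⊕ ℤ/4

Derivation:
rank_ℚ(R)=2; free=2−2=0
SNF(R) diag = [4, 4] → torsion [4, 4]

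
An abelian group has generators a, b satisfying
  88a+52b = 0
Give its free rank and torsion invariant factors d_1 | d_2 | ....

rank_ℚ(R)=1; free=2−1=1
SNF(R) diag = [4] → torsion [4]

Answer: M ≅ ℤ^1 ⊕ ℤ/4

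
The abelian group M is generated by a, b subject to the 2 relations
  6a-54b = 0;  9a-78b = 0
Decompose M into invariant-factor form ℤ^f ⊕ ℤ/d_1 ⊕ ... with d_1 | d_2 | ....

rank_ℚ(R)=2; free=2−2=0
SNF(R) diag = [3, 6] → torsion [3, 6]

Answer: M ≅ ℤ/3 ⊕ ℤ/6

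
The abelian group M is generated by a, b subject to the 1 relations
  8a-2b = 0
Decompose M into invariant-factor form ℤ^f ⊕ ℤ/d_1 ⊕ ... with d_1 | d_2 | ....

Answer: M ≅ ℤ^1 ⊕ ℤ/2

Derivation:
rank_ℚ(R)=1; free=2−1=1
SNF(R) diag = [2] → torsion [2]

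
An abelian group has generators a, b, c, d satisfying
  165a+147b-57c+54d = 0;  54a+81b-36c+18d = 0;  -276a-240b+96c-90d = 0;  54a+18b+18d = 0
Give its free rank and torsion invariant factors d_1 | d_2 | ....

Answer: M ≅ ℤ/3 ⊕ ℤ/9 ⊕ ℤ/18 ⊕ ℤ/18

Derivation:
rank_ℚ(R)=4; free=4−4=0
SNF(R) diag = [3, 9, 18, 18] → torsion [3, 9, 18, 18]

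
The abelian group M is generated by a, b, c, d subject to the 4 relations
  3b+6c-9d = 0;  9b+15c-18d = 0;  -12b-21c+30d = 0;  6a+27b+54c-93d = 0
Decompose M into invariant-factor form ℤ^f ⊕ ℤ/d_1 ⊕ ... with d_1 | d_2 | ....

Answer: M ≅ ℤ/3 ⊕ ℤ/3 ⊕ ℤ/3 ⊕ ℤ/6

Derivation:
rank_ℚ(R)=4; free=4−4=0
SNF(R) diag = [3, 3, 3, 6] → torsion [3, 3, 3, 6]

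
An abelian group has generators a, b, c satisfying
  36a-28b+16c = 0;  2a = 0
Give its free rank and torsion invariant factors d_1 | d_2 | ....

Answer: M ≅ ℤ^1 ⊕ ℤ/2 ⊕ ℤ/4

Derivation:
rank_ℚ(R)=2; free=3−2=1
SNF(R) diag = [2, 4] → torsion [2, 4]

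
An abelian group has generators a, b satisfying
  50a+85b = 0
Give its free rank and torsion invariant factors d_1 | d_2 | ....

Answer: M ≅ ℤ^1 ⊕ ℤ/5

Derivation:
rank_ℚ(R)=1; free=2−1=1
SNF(R) diag = [5] → torsion [5]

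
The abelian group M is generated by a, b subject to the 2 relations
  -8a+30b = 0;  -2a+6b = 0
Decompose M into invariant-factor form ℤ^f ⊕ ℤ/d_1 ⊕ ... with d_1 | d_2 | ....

Answer: M ≅ ℤ/2 ⊕ ℤ/6

Derivation:
rank_ℚ(R)=2; free=2−2=0
SNF(R) diag = [2, 6] → torsion [2, 6]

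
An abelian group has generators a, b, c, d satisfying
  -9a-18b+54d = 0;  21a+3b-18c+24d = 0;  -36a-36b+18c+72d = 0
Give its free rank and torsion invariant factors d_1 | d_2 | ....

rank_ℚ(R)=3; free=4−3=1
SNF(R) diag = [3, 9, 18] → torsion [3, 9, 18]

Answer: M ≅ ℤ^1 ⊕ ℤ/3 ⊕ ℤ/9 ⊕ ℤ/18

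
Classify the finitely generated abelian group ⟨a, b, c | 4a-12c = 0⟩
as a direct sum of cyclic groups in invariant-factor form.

rank_ℚ(R)=1; free=3−1=2
SNF(R) diag = [4] → torsion [4]

Answer: M ≅ ℤ^2 ⊕ ℤ/4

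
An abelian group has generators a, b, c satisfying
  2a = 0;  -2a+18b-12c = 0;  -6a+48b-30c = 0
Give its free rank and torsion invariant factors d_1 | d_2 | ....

rank_ℚ(R)=3; free=3−3=0
SNF(R) diag = [2, 6, 6] → torsion [2, 6, 6]

Answer: M ≅ ℤ/2 ⊕ ℤ/6 ⊕ ℤ/6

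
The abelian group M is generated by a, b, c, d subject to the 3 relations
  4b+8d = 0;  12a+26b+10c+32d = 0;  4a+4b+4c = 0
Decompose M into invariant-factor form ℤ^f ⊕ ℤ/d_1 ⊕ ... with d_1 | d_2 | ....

Answer: M ≅ ℤ^1 ⊕ ℤ/2 ⊕ ℤ/4 ⊕ ℤ/4

Derivation:
rank_ℚ(R)=3; free=4−3=1
SNF(R) diag = [2, 4, 4] → torsion [2, 4, 4]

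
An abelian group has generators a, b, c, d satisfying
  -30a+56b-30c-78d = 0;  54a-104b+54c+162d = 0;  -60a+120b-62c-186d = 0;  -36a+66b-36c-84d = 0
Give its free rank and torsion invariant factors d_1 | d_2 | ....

Answer: M ≅ ℤ/2 ⊕ ℤ/2 ⊕ ℤ/6 ⊕ ℤ/12

Derivation:
rank_ℚ(R)=4; free=4−4=0
SNF(R) diag = [2, 2, 6, 12] → torsion [2, 2, 6, 12]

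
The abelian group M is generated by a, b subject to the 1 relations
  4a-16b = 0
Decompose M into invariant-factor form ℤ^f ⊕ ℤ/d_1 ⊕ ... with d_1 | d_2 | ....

Answer: M ≅ ℤ^1 ⊕ ℤ/4

Derivation:
rank_ℚ(R)=1; free=2−1=1
SNF(R) diag = [4] → torsion [4]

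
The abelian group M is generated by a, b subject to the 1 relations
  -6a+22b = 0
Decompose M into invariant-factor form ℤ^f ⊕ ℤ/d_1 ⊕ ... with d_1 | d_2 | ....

rank_ℚ(R)=1; free=2−1=1
SNF(R) diag = [2] → torsion [2]

Answer: M ≅ ℤ^1 ⊕ ℤ/2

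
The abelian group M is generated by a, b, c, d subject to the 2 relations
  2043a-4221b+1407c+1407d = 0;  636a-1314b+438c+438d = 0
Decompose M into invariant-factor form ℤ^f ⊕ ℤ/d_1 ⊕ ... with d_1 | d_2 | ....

Answer: M ≅ ℤ^2 ⊕ ℤ/3 ⊕ ℤ/6

Derivation:
rank_ℚ(R)=2; free=4−2=2
SNF(R) diag = [3, 6] → torsion [3, 6]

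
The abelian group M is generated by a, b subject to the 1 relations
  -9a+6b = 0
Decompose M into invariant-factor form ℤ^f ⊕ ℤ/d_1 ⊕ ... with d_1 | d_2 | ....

Answer: M ≅ ℤ^1 ⊕ ℤ/3

Derivation:
rank_ℚ(R)=1; free=2−1=1
SNF(R) diag = [3] → torsion [3]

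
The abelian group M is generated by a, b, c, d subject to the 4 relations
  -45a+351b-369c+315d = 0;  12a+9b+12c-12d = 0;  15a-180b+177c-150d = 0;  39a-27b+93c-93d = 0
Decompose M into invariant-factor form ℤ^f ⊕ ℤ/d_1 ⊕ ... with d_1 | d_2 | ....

rank_ℚ(R)=4; free=4−4=0
SNF(R) diag = [3, 9, 27, 54] → torsion [3, 9, 27, 54]

Answer: M ≅ ℤ/3 ⊕ ℤ/9 ⊕ ℤ/27 ⊕ ℤ/54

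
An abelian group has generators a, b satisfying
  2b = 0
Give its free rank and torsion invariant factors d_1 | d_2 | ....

Answer: M ≅ ℤ^1 ⊕ ℤ/2

Derivation:
rank_ℚ(R)=1; free=2−1=1
SNF(R) diag = [2] → torsion [2]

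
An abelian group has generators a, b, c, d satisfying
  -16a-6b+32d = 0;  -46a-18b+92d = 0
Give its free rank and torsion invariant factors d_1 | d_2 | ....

rank_ℚ(R)=2; free=4−2=2
SNF(R) diag = [2, 6] → torsion [2, 6]

Answer: M ≅ ℤ^2 ⊕ ℤ/2 ⊕ ℤ/6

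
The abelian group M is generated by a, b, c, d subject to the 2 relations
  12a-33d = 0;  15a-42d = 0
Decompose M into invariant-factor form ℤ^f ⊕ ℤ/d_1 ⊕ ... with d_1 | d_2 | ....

Answer: M ≅ ℤ^2 ⊕ ℤ/3 ⊕ ℤ/3

Derivation:
rank_ℚ(R)=2; free=4−2=2
SNF(R) diag = [3, 3] → torsion [3, 3]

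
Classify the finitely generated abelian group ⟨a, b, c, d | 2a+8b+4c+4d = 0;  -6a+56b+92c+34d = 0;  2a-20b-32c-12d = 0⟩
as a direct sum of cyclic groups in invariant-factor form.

Answer: M ≅ ℤ^1 ⊕ ℤ/2 ⊕ ℤ/2 ⊕ ℤ/4

Derivation:
rank_ℚ(R)=3; free=4−3=1
SNF(R) diag = [2, 2, 4] → torsion [2, 2, 4]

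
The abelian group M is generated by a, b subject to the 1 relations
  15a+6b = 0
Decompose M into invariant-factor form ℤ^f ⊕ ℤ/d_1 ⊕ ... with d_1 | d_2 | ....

rank_ℚ(R)=1; free=2−1=1
SNF(R) diag = [3] → torsion [3]

Answer: M ≅ ℤ^1 ⊕ ℤ/3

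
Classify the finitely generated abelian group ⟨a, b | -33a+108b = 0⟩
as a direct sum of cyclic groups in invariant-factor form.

Answer: M ≅ ℤ^1 ⊕ ℤ/3

Derivation:
rank_ℚ(R)=1; free=2−1=1
SNF(R) diag = [3] → torsion [3]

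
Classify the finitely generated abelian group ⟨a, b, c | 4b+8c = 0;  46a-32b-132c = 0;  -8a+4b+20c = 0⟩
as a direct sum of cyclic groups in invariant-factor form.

Answer: M ≅ ℤ/2 ⊕ ℤ/4 ⊕ ℤ/4

Derivation:
rank_ℚ(R)=3; free=3−3=0
SNF(R) diag = [2, 4, 4] → torsion [2, 4, 4]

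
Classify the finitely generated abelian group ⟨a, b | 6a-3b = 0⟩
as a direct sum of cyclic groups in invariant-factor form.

Answer: M ≅ ℤ^1 ⊕ ℤ/3

Derivation:
rank_ℚ(R)=1; free=2−1=1
SNF(R) diag = [3] → torsion [3]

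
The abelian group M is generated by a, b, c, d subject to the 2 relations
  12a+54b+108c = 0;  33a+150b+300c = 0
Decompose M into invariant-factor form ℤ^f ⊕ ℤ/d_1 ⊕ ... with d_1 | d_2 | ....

Answer: M ≅ ℤ^2 ⊕ ℤ/3 ⊕ ℤ/6

Derivation:
rank_ℚ(R)=2; free=4−2=2
SNF(R) diag = [3, 6] → torsion [3, 6]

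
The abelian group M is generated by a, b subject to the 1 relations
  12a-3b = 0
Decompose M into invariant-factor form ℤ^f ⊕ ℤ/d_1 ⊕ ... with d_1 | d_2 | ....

Answer: M ≅ ℤ^1 ⊕ ℤ/3

Derivation:
rank_ℚ(R)=1; free=2−1=1
SNF(R) diag = [3] → torsion [3]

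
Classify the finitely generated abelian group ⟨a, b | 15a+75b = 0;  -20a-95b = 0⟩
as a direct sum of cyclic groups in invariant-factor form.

rank_ℚ(R)=2; free=2−2=0
SNF(R) diag = [5, 15] → torsion [5, 15]

Answer: M ≅ ℤ/5 ⊕ ℤ/15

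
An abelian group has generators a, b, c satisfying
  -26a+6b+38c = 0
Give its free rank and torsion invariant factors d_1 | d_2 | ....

rank_ℚ(R)=1; free=3−1=2
SNF(R) diag = [2] → torsion [2]

Answer: M ≅ ℤ^2 ⊕ ℤ/2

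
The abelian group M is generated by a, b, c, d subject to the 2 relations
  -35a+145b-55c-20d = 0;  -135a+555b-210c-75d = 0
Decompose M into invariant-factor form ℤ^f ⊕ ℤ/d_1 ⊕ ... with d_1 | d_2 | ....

Answer: M ≅ ℤ^2 ⊕ ℤ/5 ⊕ ℤ/15

Derivation:
rank_ℚ(R)=2; free=4−2=2
SNF(R) diag = [5, 15] → torsion [5, 15]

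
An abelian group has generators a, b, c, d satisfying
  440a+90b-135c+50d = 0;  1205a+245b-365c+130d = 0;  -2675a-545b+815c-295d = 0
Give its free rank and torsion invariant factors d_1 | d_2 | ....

Answer: M ≅ ℤ^1 ⊕ ℤ/5 ⊕ ℤ/5 ⊕ ℤ/15

Derivation:
rank_ℚ(R)=3; free=4−3=1
SNF(R) diag = [5, 5, 15] → torsion [5, 5, 15]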